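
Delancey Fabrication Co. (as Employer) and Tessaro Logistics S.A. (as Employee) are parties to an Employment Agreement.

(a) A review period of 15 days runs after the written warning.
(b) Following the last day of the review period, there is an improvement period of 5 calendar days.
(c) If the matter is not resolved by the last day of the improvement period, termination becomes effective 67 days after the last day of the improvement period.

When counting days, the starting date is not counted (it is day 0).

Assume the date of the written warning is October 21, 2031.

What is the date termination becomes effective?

January 16, 2032

The last day of the review period: 15 calendar days after October 21, 2031 is November 5, 2031.
The last day of the improvement period: November 5, 2031 + 5 days = November 10, 2031.
Adding 67 calendar days to November 10, 2031 gives January 16, 2032, which is the date termination becomes effective.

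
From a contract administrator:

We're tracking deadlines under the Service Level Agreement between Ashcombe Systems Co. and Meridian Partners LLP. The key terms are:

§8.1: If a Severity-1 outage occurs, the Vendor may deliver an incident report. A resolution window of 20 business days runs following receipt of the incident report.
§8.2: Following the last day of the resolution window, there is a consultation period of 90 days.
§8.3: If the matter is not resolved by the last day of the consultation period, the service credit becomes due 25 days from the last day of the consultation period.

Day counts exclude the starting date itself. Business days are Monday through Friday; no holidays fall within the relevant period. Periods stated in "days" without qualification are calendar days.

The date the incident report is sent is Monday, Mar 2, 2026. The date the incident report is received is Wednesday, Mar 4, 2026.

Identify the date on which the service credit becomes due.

Jul 25, 2026

The last day of the resolution window: counting 20 business days from Wednesday, Mar 4, 2026 (Mar 5, Mar 6, Mar 9, Mar 10, …, Mar 30, Mar 31, Apr 1, skipping weekends) reaches Wednesday, Apr 1, 2026.
The last day of the consultation period: 90 calendar days after Apr 1, 2026 is Jun 30, 2026.
The date on which the service credit becomes due: 25 calendar days after Jun 30, 2026 is Jul 25, 2026.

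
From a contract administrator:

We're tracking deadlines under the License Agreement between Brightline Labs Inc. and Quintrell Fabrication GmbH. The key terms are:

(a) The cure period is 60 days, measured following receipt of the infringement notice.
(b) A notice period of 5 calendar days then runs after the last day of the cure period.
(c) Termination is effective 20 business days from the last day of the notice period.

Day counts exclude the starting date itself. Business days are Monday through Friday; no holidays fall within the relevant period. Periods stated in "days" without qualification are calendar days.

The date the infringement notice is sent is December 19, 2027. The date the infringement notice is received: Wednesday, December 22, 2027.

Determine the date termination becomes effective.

The last day of the cure period: December 22, 2027 + 60 days = February 20, 2028.
Adding 5 calendar days to February 20, 2028 gives February 25, 2028, which is the last day of the notice period.
From Friday, February 25, 2028, 20 business days (Feb 28, Feb 29, Mar 1, Mar 2, …, Mar 22, Mar 23, Mar 24, skipping weekends) brings us to Friday, March 24, 2028, which is the date termination becomes effective.

March 24, 2028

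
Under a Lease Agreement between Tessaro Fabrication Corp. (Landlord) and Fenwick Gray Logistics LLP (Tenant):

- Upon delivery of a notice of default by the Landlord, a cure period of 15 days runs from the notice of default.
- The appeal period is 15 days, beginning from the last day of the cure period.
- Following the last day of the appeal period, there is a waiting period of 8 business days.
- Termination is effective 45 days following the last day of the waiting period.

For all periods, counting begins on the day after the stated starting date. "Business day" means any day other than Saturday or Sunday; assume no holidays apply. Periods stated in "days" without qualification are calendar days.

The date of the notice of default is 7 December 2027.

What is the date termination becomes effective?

3 March 2028

The last day of the cure period: 15 calendar days after 7 December 2027 is 22 December 2027.
The last day of the appeal period: 22 December 2027 + 15 days = 6 January 2028.
The last day of the waiting period: 8 business days after Thursday, 6 January 2028, skipping weekends — Jan 7, Jan 10, Jan 11, Jan 12, Jan 13, Jan 14, Jan 17, Jan 18 — lands on Tuesday, 18 January 2028.
The date termination becomes effective: 18 January 2028 + 45 days = 3 March 2028.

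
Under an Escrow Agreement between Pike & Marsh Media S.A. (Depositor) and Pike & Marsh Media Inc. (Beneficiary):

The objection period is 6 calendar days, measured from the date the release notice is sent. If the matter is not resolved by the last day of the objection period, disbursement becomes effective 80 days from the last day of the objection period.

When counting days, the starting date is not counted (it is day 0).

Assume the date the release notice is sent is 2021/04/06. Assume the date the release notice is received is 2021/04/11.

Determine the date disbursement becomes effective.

The last day of the objection period: 6 calendar days after 2021/04/06 is 2021/04/12.
The date disbursement becomes effective: 80 calendar days after 2021/04/12 is 2021/07/01.

2021/07/01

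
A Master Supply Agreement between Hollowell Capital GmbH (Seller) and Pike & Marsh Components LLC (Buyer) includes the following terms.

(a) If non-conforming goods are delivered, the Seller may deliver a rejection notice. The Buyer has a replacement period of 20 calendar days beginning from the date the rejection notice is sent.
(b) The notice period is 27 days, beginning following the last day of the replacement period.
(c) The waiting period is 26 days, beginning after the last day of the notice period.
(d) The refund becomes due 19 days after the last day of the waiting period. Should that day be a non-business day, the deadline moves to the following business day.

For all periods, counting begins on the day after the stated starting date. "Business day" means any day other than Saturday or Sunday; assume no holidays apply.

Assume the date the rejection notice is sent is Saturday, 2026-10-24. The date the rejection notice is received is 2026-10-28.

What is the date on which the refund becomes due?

2027-01-25

The last day of the replacement period: 20 calendar days after 2026-10-24 is 2026-11-13.
The last day of the notice period: 27 calendar days after 2026-11-13 is 2026-12-10.
The last day of the waiting period: 26 calendar days after 2026-12-10 is 2027-01-05.
The date on which the refund becomes due: 2027-01-05 + 19 days = 2027-01-24. That falls on a Sunday, so it rolls to the next business day, Monday, 2027-01-25.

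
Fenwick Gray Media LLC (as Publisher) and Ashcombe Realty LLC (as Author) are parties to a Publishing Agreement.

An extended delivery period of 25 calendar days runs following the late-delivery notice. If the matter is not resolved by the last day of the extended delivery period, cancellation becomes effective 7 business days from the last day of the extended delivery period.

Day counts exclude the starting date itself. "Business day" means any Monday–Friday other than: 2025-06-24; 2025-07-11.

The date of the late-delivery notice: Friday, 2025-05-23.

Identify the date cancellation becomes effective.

2025-06-27

The last day of the extended delivery period: 25 calendar days after 2025-05-23 is 2025-06-17.
The date cancellation becomes effective: 7 business days after Tuesday, 2025-06-17, skipping weekends and the listed holiday on Jun 24 — Jun 18, Jun 19, Jun 20, Jun 23, Jun 25, Jun 26, Jun 27 — lands on Friday, 2025-06-27.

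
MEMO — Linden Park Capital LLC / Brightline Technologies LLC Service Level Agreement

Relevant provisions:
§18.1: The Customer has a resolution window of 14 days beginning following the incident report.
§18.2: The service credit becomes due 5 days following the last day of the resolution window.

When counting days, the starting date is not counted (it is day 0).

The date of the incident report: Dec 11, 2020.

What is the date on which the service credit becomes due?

Dec 30, 2020

The last day of the resolution window: 14 calendar days after Dec 11, 2020 is Dec 25, 2020.
Adding 5 calendar days to Dec 25, 2020 gives Dec 30, 2020, which is the date on which the service credit becomes due.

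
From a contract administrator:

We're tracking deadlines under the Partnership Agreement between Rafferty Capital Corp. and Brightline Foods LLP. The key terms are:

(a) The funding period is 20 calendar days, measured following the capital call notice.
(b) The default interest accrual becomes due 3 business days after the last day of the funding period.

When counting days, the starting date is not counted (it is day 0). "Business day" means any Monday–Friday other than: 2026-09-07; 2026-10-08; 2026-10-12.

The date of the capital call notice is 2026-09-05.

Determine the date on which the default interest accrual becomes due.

Adding 20 calendar days to 2026-09-05 gives 2026-09-25, which is the last day of the funding period.
The date on which the default interest accrual becomes due: counting 3 business days from Friday, 2026-09-25 (Sep 28, Sep 29, Sep 30, skipping weekends) reaches Wednesday, 2026-09-30.

2026-09-30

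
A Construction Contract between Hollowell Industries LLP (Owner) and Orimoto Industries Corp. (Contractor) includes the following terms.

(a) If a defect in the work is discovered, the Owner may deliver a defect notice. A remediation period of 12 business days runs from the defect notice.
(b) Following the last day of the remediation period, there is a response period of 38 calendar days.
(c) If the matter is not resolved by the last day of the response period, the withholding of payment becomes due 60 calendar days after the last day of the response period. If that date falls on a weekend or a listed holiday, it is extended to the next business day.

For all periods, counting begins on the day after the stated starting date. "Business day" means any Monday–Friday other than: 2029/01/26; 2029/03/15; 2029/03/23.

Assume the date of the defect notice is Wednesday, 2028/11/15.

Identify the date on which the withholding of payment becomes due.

2029/03/09

From Wednesday, 2028/11/15, 12 business days (Nov 16, Nov 17, Nov 20, Nov 21, …, Nov 29, Nov 30, Dec 1, skipping weekends) brings us to Friday, 2028/12/01, which is the last day of the remediation period.
Adding 38 calendar days to 2028/12/01 gives 2029/01/08, which is the last day of the response period.
The date on which the withholding of payment becomes due: 60 calendar days after 2029/01/08 is 2029/03/09. 2029/03/09 is a Friday and is not a listed holiday, so no roll-forward applies.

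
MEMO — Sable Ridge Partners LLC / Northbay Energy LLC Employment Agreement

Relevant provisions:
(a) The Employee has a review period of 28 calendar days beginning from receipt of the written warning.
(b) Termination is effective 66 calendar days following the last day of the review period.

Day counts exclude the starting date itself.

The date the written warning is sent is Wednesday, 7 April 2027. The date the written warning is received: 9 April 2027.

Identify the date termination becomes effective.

12 July 2027

The last day of the review period: 28 calendar days after 9 April 2027 is 7 May 2027.
The date termination becomes effective: 7 May 2027 + 66 days = 12 July 2027.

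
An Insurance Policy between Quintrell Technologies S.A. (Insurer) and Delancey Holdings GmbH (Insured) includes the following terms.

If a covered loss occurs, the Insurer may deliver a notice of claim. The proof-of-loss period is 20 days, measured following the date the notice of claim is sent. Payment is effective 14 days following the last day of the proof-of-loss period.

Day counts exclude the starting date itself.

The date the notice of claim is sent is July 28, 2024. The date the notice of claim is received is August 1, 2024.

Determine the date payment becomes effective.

The last day of the proof-of-loss period: July 28, 2024 + 20 days = August 17, 2024.
The date payment becomes effective: August 17, 2024 + 14 days = August 31, 2024.

August 31, 2024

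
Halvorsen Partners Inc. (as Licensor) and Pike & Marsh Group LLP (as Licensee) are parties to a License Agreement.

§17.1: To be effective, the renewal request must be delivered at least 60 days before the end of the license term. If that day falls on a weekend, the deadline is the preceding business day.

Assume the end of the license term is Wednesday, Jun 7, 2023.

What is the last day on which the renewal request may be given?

Counting back 60 calendar days from Jun 7, 2023 gives Apr 8, 2023. That is a Saturday, so the deadline moves back to Friday, Apr 7, 2023.

Apr 7, 2023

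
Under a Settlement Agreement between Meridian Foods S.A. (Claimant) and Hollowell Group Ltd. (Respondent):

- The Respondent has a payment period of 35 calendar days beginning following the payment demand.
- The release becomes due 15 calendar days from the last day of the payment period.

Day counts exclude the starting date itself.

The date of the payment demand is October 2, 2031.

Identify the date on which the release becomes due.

The last day of the payment period: 35 calendar days after October 2, 2031 is November 6, 2031.
The date on which the release becomes due: 15 calendar days after November 6, 2031 is November 21, 2031.

November 21, 2031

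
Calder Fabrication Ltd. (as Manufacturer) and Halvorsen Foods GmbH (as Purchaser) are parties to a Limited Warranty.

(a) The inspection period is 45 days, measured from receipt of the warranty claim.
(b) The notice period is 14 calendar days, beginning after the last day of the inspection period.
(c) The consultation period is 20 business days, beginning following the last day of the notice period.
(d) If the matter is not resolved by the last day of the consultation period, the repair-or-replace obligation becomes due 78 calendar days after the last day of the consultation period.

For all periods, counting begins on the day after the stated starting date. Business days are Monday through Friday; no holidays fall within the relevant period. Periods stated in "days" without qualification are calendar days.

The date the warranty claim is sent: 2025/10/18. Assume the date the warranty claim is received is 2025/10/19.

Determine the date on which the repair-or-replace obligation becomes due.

2026/04/02

Adding 45 calendar days to 2025/10/19 gives 2025/12/03, which is the last day of the inspection period.
The last day of the notice period: 2025/12/03 + 14 days = 2025/12/17.
From Wednesday, 2025/12/17, 20 business days (Dec 18, Dec 19, Dec 22, Dec 23, …, Jan 12, Jan 13, Jan 14, skipping weekends) brings us to Wednesday, 2026/01/14, which is the last day of the consultation period.
The date on which the repair-or-replace obligation becomes due: 78 calendar days after 2026/01/14 is 2026/04/02.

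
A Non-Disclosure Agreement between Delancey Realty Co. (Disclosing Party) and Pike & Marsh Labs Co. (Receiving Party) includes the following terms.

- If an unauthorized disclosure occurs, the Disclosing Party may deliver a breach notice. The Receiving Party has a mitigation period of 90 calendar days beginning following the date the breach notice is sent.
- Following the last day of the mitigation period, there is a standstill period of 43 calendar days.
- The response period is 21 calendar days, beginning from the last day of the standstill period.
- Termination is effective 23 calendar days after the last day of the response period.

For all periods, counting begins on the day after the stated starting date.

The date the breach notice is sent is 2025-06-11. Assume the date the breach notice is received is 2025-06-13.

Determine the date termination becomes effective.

2025-12-05

The last day of the mitigation period: 90 calendar days after 2025-06-11 is 2025-09-09.
The last day of the standstill period: 2025-09-09 + 43 days = 2025-10-22.
Adding 21 calendar days to 2025-10-22 gives 2025-11-12, which is the last day of the response period.
The date termination becomes effective: 23 calendar days after 2025-11-12 is 2025-12-05.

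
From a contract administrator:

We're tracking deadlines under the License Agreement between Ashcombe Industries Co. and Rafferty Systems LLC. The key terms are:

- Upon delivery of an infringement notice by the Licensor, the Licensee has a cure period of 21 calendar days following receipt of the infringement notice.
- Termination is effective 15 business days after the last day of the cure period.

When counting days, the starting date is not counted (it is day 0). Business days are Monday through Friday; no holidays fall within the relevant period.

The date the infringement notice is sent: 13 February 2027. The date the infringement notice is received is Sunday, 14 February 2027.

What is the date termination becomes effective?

26 March 2027

Adding 21 calendar days to 14 February 2027 gives 7 March 2027, which is the last day of the cure period.
The date termination becomes effective: 15 business days after Sunday, 7 March 2027, skipping weekends — Mar 8, Mar 9, Mar 10, Mar 11, …, Mar 24, Mar 25, Mar 26 — lands on Friday, 26 March 2027.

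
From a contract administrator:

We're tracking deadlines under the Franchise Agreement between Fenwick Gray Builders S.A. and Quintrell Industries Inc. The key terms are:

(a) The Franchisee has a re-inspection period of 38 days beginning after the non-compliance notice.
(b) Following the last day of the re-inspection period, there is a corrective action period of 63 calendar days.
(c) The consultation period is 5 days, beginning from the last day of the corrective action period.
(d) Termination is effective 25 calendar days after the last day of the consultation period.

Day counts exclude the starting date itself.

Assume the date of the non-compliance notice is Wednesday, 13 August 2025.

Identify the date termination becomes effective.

The last day of the re-inspection period: 13 August 2025 + 38 days = 20 September 2025.
The last day of the corrective action period: 20 September 2025 + 63 days = 22 November 2025.
Adding 5 calendar days to 22 November 2025 gives 27 November 2025, which is the last day of the consultation period.
The date termination becomes effective: 25 calendar days after 27 November 2025 is 22 December 2025.

22 December 2025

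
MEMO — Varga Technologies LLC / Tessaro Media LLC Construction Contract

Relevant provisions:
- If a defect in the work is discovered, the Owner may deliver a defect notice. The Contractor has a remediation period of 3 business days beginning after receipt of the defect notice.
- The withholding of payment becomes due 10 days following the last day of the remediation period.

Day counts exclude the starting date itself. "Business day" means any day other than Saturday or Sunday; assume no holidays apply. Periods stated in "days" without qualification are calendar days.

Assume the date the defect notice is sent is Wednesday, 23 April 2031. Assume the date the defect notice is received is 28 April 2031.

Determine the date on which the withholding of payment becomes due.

The last day of the remediation period: counting 3 business days from Monday, 28 April 2031 (Apr 29, Apr 30, May 1, skipping weekends) reaches Thursday, 1 May 2031.
The date on which the withholding of payment becomes due: 1 May 2031 + 10 days = 11 May 2031.

11 May 2031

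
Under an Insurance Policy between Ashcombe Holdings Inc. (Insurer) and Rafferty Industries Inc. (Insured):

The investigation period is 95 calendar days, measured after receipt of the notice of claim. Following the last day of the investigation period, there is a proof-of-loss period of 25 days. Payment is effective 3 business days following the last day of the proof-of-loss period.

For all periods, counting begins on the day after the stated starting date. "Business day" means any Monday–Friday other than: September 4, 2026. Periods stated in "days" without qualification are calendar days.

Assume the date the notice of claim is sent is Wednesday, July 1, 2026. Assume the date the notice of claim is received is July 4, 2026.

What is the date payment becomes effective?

November 4, 2026

The last day of the investigation period: 95 calendar days after July 4, 2026 is October 7, 2026.
The last day of the proof-of-loss period: October 7, 2026 + 25 days = November 1, 2026.
The date payment becomes effective: 3 business days after Sunday, November 1, 2026, skipping weekends — Nov 2, Nov 3, Nov 4 — lands on Wednesday, November 4, 2026.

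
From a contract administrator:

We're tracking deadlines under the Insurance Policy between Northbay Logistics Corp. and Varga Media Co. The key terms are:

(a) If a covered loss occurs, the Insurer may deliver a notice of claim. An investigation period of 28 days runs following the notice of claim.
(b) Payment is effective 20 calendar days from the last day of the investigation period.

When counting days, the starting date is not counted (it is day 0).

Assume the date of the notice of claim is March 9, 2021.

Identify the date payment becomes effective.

April 26, 2021

The last day of the investigation period: 28 calendar days after March 9, 2021 is April 6, 2021.
The date payment becomes effective: April 6, 2021 + 20 days = April 26, 2021.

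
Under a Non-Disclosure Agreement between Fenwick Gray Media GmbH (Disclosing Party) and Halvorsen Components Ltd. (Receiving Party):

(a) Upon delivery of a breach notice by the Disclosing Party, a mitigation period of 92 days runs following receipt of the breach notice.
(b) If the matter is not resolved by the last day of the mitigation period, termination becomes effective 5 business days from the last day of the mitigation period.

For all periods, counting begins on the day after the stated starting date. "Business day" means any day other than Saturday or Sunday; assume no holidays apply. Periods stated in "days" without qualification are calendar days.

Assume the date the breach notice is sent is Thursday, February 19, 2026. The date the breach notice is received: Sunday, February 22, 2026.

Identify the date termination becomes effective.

June 1, 2026

Adding 92 calendar days to February 22, 2026 gives May 25, 2026, which is the last day of the mitigation period.
The date termination becomes effective: counting 5 business days from Monday, May 25, 2026 (May 26, May 27, May 28, May 29, Jun 1, skipping weekends) reaches Monday, June 1, 2026.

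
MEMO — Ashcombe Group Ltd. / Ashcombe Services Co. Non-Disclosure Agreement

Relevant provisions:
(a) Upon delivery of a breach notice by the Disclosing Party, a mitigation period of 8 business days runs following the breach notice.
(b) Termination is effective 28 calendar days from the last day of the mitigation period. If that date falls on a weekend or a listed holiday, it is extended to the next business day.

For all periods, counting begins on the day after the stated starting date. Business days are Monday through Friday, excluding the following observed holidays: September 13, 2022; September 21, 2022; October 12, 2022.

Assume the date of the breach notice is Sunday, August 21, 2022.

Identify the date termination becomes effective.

The last day of the mitigation period: 8 business days after Sunday, August 21, 2022, skipping weekends — Aug 22, Aug 23, Aug 24, Aug 25, Aug 26, Aug 29, Aug 30, Aug 31 — lands on Wednesday, August 31, 2022.
The date termination becomes effective: August 31, 2022 + 28 days = September 28, 2022. September 28, 2022 is a Wednesday and is not a listed holiday, so no roll-forward applies.

September 28, 2022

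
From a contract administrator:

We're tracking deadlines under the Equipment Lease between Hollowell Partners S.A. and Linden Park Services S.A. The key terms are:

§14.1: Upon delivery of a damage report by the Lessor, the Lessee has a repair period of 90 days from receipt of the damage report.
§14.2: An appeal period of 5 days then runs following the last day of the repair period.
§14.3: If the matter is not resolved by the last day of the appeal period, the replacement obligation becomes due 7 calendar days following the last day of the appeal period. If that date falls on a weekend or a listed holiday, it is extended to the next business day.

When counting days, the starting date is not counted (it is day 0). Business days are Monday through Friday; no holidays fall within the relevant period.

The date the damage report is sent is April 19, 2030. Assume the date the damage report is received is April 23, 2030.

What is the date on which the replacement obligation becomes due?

The last day of the repair period: April 23, 2030 + 90 days = July 22, 2030.
Adding 5 calendar days to July 22, 2030 gives July 27, 2030, which is the last day of the appeal period.
The date on which the replacement obligation becomes due: 7 calendar days after July 27, 2030 is August 3, 2030. That falls on a Saturday, so it rolls to the next business day, Monday, August 5, 2030.

August 5, 2030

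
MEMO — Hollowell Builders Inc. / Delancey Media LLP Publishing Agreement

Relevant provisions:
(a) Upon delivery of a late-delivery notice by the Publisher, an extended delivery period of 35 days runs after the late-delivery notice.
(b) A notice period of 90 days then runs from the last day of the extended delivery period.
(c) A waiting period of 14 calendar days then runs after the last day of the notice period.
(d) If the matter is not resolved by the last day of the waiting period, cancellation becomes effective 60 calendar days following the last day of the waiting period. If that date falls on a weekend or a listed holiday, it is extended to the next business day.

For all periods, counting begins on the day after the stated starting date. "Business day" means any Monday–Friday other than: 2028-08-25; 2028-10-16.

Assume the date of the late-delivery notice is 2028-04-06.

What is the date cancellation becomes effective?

The last day of the extended delivery period: 2028-04-06 + 35 days = 2028-05-11.
The last day of the notice period: 90 calendar days after 2028-05-11 is 2028-08-09.
The last day of the waiting period: 2028-08-09 + 14 days = 2028-08-23.
The date cancellation becomes effective: 60 calendar days after 2028-08-23 is 2028-10-22. That falls on a Sunday, so it rolls to the next business day, Monday, 2028-10-23.

2028-10-23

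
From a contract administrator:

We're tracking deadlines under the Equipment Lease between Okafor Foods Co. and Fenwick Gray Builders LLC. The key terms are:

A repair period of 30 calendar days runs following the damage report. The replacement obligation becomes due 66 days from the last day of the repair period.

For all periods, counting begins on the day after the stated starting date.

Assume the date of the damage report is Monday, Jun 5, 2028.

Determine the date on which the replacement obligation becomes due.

Sep 9, 2028

The last day of the repair period: 30 calendar days after Jun 5, 2028 is Jul 5, 2028.
The date on which the replacement obligation becomes due: Jul 5, 2028 + 66 days = Sep 9, 2028.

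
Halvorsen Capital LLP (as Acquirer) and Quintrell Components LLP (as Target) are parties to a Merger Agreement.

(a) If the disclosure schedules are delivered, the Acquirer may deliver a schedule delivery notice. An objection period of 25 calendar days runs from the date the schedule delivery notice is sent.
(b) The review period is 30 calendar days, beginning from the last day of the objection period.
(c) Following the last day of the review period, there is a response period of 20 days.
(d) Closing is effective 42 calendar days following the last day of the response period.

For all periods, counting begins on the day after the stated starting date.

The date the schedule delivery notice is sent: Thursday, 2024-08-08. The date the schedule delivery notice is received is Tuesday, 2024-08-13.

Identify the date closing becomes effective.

2024-12-03

The last day of the objection period: 2024-08-08 + 25 days = 2024-09-02.
The last day of the review period: 2024-09-02 + 30 days = 2024-10-02.
The last day of the response period: 2024-10-02 + 20 days = 2024-10-22.
Adding 42 calendar days to 2024-10-22 gives 2024-12-03, which is the date closing becomes effective.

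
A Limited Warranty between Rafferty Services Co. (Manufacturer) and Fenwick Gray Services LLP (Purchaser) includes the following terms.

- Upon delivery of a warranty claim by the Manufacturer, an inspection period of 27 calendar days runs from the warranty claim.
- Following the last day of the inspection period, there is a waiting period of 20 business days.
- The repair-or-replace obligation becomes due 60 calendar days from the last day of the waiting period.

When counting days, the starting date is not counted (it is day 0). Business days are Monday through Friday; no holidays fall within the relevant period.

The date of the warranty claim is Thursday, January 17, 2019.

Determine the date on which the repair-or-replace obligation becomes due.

May 12, 2019

Adding 27 calendar days to January 17, 2019 gives February 13, 2019, which is the last day of the inspection period.
The last day of the waiting period: 20 business days after Wednesday, February 13, 2019, skipping weekends — Feb 14, Feb 15, Feb 18, Feb 19, …, Mar 11, Mar 12, Mar 13 — lands on Wednesday, March 13, 2019.
The date on which the repair-or-replace obligation becomes due: March 13, 2019 + 60 days = May 12, 2019.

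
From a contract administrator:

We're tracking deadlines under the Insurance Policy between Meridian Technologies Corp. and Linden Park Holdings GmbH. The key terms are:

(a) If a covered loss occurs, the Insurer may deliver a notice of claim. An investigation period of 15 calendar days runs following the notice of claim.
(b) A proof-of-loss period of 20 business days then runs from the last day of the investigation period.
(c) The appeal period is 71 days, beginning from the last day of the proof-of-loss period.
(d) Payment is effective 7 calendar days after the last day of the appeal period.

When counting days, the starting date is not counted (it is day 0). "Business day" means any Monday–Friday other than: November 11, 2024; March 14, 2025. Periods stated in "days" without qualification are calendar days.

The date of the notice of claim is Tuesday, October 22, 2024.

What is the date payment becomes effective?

Adding 15 calendar days to October 22, 2024 gives November 6, 2024, which is the last day of the investigation period.
The last day of the proof-of-loss period: counting 20 business days from Wednesday, November 6, 2024 (Nov 7, Nov 8, Nov 12, Nov 13, …, Dec 3, Dec 4, Dec 5, skipping weekends and the listed holiday on Nov 11) reaches Thursday, December 5, 2024.
Adding 71 calendar days to December 5, 2024 gives February 14, 2025, which is the last day of the appeal period.
Adding 7 calendar days to February 14, 2025 gives February 21, 2025, which is the date payment becomes effective.

February 21, 2025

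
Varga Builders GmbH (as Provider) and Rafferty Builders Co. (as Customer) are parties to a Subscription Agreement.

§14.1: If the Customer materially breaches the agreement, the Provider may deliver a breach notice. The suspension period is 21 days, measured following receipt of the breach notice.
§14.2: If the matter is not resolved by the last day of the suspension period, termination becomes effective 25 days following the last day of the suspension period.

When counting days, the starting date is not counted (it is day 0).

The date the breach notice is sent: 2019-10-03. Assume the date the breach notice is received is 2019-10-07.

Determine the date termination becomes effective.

2019-11-22

Adding 21 calendar days to 2019-10-07 gives 2019-10-28, which is the last day of the suspension period.
The date termination becomes effective: 2019-10-28 + 25 days = 2019-11-22.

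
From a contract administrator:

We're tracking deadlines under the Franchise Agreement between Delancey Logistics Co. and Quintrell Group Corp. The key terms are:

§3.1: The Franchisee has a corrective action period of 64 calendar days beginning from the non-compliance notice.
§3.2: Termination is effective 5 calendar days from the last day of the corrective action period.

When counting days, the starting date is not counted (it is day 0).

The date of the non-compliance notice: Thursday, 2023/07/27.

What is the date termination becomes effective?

Adding 64 calendar days to 2023/07/27 gives 2023/09/29, which is the last day of the corrective action period.
Adding 5 calendar days to 2023/09/29 gives 2023/10/04, which is the date termination becomes effective.

2023/10/04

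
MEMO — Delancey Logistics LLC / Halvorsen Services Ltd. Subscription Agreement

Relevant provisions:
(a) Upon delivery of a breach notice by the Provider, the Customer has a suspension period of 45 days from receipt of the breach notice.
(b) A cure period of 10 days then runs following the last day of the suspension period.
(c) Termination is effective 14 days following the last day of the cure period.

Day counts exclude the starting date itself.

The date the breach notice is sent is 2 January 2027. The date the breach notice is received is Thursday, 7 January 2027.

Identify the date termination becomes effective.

17 March 2027

Adding 45 calendar days to 7 January 2027 gives 21 February 2027, which is the last day of the suspension period.
The last day of the cure period: 21 February 2027 + 10 days = 3 March 2027.
The date termination becomes effective: 14 calendar days after 3 March 2027 is 17 March 2027.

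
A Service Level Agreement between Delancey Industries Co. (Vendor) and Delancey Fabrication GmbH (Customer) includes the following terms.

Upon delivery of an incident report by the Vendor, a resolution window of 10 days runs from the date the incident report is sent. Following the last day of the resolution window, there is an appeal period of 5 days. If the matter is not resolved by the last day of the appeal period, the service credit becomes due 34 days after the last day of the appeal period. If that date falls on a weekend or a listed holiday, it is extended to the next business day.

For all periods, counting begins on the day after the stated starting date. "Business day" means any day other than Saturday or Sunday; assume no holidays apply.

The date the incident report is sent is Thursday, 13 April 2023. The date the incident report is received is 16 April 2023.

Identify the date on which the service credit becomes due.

1 June 2023

Adding 10 calendar days to 13 April 2023 gives 23 April 2023, which is the last day of the resolution window.
The last day of the appeal period: 23 April 2023 + 5 days = 28 April 2023.
The date on which the service credit becomes due: 28 April 2023 + 34 days = 1 June 2023. 1 June 2023 is a Thursday, so no roll-forward applies.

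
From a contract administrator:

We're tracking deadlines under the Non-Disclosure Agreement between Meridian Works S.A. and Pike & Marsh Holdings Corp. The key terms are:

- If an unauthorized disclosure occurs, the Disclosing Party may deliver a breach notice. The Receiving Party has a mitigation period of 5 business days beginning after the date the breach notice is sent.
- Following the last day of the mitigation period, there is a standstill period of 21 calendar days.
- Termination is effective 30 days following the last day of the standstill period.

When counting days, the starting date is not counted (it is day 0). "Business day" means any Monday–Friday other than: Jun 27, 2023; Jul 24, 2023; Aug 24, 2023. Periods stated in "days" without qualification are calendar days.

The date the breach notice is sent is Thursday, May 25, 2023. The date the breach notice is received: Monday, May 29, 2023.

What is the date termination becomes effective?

The last day of the mitigation period: 5 business days after Thursday, May 25, 2023, skipping weekends — May 26, May 29, May 30, May 31, Jun 1 — lands on Thursday, Jun 1, 2023.
The last day of the standstill period: Jun 1, 2023 + 21 days = Jun 22, 2023.
Adding 30 calendar days to Jun 22, 2023 gives Jul 22, 2023, which is the date termination becomes effective.

Jul 22, 2023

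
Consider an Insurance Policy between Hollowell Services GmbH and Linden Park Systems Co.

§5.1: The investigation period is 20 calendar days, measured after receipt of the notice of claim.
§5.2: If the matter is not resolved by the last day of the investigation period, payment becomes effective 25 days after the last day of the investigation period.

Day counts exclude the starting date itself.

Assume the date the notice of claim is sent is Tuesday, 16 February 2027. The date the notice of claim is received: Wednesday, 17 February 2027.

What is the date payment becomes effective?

3 April 2027

The last day of the investigation period: 17 February 2027 + 20 days = 9 March 2027.
Adding 25 calendar days to 9 March 2027 gives 3 April 2027, which is the date payment becomes effective.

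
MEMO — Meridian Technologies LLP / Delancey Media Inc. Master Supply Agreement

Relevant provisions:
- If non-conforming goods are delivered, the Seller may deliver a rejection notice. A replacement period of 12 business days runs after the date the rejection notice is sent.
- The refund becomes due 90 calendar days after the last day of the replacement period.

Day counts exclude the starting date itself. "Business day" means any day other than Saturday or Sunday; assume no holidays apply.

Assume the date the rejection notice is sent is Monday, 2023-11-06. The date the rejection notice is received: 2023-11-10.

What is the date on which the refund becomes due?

2024-02-20

From Monday, 2023-11-06, 12 business days (Nov 7, Nov 8, Nov 9, Nov 10, …, Nov 20, Nov 21, Nov 22, skipping weekends) brings us to Wednesday, 2023-11-22, which is the last day of the replacement period.
Adding 90 calendar days to 2023-11-22 gives 2024-02-20, which is the date on which the refund becomes due.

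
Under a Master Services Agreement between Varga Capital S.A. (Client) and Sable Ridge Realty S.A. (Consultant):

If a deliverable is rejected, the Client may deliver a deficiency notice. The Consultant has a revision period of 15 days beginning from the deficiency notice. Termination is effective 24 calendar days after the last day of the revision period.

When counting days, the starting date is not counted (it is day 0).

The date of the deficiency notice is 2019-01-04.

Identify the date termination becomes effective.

2019-02-12

Adding 15 calendar days to 2019-01-04 gives 2019-01-19, which is the last day of the revision period.
The date termination becomes effective: 2019-01-19 + 24 days = 2019-02-12.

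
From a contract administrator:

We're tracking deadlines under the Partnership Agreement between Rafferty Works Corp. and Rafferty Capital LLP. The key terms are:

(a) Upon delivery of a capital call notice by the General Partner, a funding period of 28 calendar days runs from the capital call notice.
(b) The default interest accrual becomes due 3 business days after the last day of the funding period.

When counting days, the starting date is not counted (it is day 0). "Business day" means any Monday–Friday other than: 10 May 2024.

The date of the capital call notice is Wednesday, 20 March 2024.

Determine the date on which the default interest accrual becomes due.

22 April 2024

The last day of the funding period: 28 calendar days after 20 March 2024 is 17 April 2024.
The date on which the default interest accrual becomes due: counting 3 business days from Wednesday, 17 April 2024 (Apr 18, Apr 19, Apr 22, skipping weekends) reaches Monday, 22 April 2024.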